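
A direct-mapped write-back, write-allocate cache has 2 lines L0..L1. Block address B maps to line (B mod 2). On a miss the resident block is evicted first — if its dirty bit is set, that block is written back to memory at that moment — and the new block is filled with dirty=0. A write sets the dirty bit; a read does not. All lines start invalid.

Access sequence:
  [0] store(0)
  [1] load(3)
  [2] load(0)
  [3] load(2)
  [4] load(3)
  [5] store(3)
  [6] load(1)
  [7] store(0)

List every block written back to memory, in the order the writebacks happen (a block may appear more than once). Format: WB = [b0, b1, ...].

0: W B0 → L0 miss [D]
1: R B3 → L1 miss [-]
2: R B0 → L0 hit [D]
3: R B2 → L0 miss wb→B0 [-]
4: R B3 → L1 hit [-]
5: W B3 → L1 hit [D]
6: R B1 → L1 miss wb→B3 [-]
7: W B0 → L0 miss [D]

WB = [0, 3]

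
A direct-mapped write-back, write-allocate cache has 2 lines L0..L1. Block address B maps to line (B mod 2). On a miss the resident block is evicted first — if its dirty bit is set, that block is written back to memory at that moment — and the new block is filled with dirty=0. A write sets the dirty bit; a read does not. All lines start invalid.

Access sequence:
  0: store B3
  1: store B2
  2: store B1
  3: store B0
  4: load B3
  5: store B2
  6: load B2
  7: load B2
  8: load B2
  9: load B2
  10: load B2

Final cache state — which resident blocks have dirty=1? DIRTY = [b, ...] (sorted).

DIRTY = [2]

0: W B3 -> L1 miss  d=D]
1: W B2 -> L0 miss  d=D]
2: W B1 -> L1 miss wb->B3  d=D]
3: W B0 -> L0 miss wb->B2  d=D]
4: R B3 -> L1 miss wb->B1  d=-]
5: W B2 -> L0 miss wb->B0  d=D]
6: R B2 -> L0 hit  d=D]
7: R B2 -> L0 hit  d=D]
8: R B2 -> L0 hit  d=D]
9: R B2 -> L0 hit  d=D]
10: R B2 -> L0 hit  d=D]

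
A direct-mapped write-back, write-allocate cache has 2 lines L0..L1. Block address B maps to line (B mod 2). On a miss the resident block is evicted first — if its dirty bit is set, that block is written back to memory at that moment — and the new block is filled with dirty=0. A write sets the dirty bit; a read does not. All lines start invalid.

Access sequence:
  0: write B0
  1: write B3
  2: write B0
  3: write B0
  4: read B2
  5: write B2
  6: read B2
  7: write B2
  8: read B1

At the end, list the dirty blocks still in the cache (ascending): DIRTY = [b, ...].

DIRTY = [2]

0: W B0 → L0 miss [D]
1: W B3 → L1 miss [D]
2: W B0 → L0 hit [D]
3: W B0 → L0 hit [D]
4: R B2 → L0 miss wb→B0 [-]
5: W B2 → L0 hit [D]
6: R B2 → L0 hit [D]
7: W B2 → L0 hit [D]
8: R B1 → L1 miss wb→B3 [-]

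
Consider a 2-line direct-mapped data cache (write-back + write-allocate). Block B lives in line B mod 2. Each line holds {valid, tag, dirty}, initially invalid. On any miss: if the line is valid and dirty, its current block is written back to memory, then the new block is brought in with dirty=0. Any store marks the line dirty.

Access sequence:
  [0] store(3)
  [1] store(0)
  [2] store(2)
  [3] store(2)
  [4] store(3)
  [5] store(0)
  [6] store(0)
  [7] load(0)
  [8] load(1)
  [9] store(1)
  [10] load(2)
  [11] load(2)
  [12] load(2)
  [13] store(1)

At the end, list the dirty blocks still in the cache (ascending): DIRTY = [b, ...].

DIRTY = [1]

  0 | W B3 → L1 miss [D]
  1 | W B0 → L0 miss [D]
  2 | W B2 → L0 miss wb→B0 [D]
  3 | W B2 → L0 hit [D]
  4 | W B3 → L1 hit [D]
  5 | W B0 → L0 miss wb→B2 [D]
  6 | W B0 → L0 hit [D]
  7 | R B0 → L0 hit [D]
  8 | R B1 → L1 miss wb→B3 [-]
  9 | W B1 → L1 hit [D]
  10 | R B2 → L0 miss wb→B0 [-]
  11 | R B2 → L0 hit [-]
  12 | R B2 → L0 hit [-]
  13 | W B1 → L1 hit [D]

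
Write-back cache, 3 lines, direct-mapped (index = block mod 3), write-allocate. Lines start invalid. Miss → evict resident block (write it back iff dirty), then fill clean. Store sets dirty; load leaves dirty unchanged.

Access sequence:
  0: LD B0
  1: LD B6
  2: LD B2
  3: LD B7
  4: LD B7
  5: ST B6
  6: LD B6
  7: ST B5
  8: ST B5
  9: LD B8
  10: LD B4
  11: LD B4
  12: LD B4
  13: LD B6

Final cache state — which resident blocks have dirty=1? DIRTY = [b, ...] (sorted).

0: R B0 -> L0 miss  d=-]
1: R B6 -> L0 miss  d=-]
2: R B2 -> L2 miss  d=-]
3: R B7 -> L1 miss  d=-]
4: R B7 -> L1 hit  d=-]
5: W B6 -> L0 hit  d=D]
6: R B6 -> L0 hit  d=D]
7: W B5 -> L2 miss  d=D]
8: W B5 -> L2 hit  d=D]
9: R B8 -> L2 miss wb->B5  d=-]
10: R B4 -> L1 miss  d=-]
11: R B4 -> L1 hit  d=-]
12: R B4 -> L1 hit  d=-]
13: R B6 -> L0 hit  d=D]

DIRTY = [6]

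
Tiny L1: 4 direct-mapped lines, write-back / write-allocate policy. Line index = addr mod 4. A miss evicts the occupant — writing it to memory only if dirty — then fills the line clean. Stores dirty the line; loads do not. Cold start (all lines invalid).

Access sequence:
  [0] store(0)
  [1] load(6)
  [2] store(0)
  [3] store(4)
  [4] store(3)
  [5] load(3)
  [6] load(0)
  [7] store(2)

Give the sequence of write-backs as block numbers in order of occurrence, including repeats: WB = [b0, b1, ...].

WB = [0, 4]

0: W B0 → L0 miss [D]
1: R B6 → L2 miss [-]
2: W B0 → L0 hit [D]
3: W B4 → L0 miss wb→B0 [D]
4: W B3 → L3 miss [D]
5: R B3 → L3 hit [D]
6: R B0 → L0 miss wb→B4 [-]
7: W B2 → L2 miss [D]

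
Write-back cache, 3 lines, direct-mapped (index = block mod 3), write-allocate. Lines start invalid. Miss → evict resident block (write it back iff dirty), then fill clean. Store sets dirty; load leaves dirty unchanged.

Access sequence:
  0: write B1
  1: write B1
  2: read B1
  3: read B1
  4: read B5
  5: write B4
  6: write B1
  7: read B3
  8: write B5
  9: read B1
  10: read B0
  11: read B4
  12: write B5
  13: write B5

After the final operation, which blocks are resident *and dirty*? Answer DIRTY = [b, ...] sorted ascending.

DIRTY = [5]

0: W B1 → L1 miss [D]
1: W B1 → L1 hit [D]
2: R B1 → L1 hit [D]
3: R B1 → L1 hit [D]
4: R B5 → L2 miss [-]
5: W B4 → L1 miss wb→B1 [D]
6: W B1 → L1 miss wb→B4 [D]
7: R B3 → L0 miss [-]
8: W B5 → L2 hit [D]
9: R B1 → L1 hit [D]
10: R B0 → L0 miss [-]
11: R B4 → L1 miss wb→B1 [-]
12: W B5 → L2 hit [D]
13: W B5 → L2 hit [D]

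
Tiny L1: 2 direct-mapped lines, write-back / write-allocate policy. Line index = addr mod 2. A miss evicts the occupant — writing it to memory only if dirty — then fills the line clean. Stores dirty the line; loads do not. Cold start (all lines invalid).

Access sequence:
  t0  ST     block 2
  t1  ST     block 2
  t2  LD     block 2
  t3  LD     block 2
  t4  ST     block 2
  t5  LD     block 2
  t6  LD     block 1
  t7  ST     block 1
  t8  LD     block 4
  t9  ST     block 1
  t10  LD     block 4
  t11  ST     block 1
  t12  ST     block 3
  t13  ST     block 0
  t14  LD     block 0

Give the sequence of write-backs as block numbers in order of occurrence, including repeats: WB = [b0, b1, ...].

WB = [2, 1]

  0 | W B2 → L0 miss [D]
  1 | W B2 → L0 hit [D]
  2 | R B2 → L0 hit [D]
  3 | R B2 → L0 hit [D]
  4 | W B2 → L0 hit [D]
  5 | R B2 → L0 hit [D]
  6 | R B1 → L1 miss [-]
  7 | W B1 → L1 hit [D]
  8 | R B4 → L0 miss wb→B2 [-]
  9 | W B1 → L1 hit [D]
  10 | R B4 → L0 hit [-]
  11 | W B1 → L1 hit [D]
  12 | W B3 → L1 miss wb→B1 [D]
  13 | W B0 → L0 miss [D]
  14 | R B0 → L0 hit [D]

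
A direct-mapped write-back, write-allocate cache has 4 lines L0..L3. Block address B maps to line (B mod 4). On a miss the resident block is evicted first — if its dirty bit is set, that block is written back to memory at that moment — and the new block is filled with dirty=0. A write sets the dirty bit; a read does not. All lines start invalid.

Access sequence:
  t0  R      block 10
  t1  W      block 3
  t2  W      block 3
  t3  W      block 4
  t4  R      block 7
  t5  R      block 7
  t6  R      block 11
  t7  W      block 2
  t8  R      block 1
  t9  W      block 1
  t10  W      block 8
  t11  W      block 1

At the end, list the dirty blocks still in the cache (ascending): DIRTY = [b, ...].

DIRTY = [1, 2, 8]

0: R B10 -> L2 miss  d=-]
1: W B3 -> L3 miss  d=D]
2: W B3 -> L3 hit  d=D]
3: W B4 -> L0 miss  d=D]
4: R B7 -> L3 miss wb->B3  d=-]
5: R B7 -> L3 hit  d=-]
6: R B11 -> L3 miss  d=-]
7: W B2 -> L2 miss  d=D]
8: R B1 -> L1 miss  d=-]
9: W B1 -> L1 hit  d=D]
10: W B8 -> L0 miss wb->B4  d=D]
11: W B1 -> L1 hit  d=D]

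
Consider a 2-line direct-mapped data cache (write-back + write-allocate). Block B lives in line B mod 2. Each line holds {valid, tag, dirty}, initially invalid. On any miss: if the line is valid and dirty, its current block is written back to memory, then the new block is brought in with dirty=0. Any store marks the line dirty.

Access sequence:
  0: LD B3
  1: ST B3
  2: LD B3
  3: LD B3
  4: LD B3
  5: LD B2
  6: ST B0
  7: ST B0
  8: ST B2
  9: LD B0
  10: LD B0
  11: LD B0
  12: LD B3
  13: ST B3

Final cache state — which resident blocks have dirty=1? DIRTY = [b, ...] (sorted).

DIRTY = [3]

  0 | R B3 → L1 miss [-]
  1 | W B3 → L1 hit [D]
  2 | R B3 → L1 hit [D]
  3 | R B3 → L1 hit [D]
  4 | R B3 → L1 hit [D]
  5 | R B2 → L0 miss [-]
  6 | W B0 → L0 miss [D]
  7 | W B0 → L0 hit [D]
  8 | W B2 → L0 miss wb→B0 [D]
  9 | R B0 → L0 miss wb→B2 [-]
  10 | R B0 → L0 hit [-]
  11 | R B0 → L0 hit [-]
  12 | R B3 → L1 hit [D]
  13 | W B3 → L1 hit [D]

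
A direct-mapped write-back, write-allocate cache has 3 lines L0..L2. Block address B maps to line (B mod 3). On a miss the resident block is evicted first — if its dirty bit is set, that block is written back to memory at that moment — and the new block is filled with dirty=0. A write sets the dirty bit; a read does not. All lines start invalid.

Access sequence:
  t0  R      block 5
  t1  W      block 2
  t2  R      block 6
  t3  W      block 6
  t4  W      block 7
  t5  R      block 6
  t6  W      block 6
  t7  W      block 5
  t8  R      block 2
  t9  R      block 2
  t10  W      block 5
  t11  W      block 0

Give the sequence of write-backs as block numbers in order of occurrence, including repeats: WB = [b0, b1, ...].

WB = [2, 5, 6]

0: R B5 -> L2 miss  d=-]
1: W B2 -> L2 miss  d=D]
2: R B6 -> L0 miss  d=-]
3: W B6 -> L0 hit  d=D]
4: W B7 -> L1 miss  d=D]
5: R B6 -> L0 hit  d=D]
6: W B6 -> L0 hit  d=D]
7: W B5 -> L2 miss wb->B2  d=D]
8: R B2 -> L2 miss wb->B5  d=-]
9: R B2 -> L2 hit  d=-]
10: W B5 -> L2 miss  d=D]
11: W B0 -> L0 miss wb->B6  d=D]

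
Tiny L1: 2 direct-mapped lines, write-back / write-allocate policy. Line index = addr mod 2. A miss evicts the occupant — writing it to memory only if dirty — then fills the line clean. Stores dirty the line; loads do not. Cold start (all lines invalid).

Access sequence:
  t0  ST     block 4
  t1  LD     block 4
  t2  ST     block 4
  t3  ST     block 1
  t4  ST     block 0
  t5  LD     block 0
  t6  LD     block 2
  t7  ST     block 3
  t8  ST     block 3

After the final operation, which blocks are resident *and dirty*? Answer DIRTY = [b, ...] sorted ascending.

0: W B4 -> L0 miss  d=D]
1: R B4 -> L0 hit  d=D]
2: W B4 -> L0 hit  d=D]
3: W B1 -> L1 miss  d=D]
4: W B0 -> L0 miss wb->B4  d=D]
5: R B0 -> L0 hit  d=D]
6: R B2 -> L0 miss wb->B0  d=-]
7: W B3 -> L1 miss wb->B1  d=D]
8: W B3 -> L1 hit  d=D]

DIRTY = [3]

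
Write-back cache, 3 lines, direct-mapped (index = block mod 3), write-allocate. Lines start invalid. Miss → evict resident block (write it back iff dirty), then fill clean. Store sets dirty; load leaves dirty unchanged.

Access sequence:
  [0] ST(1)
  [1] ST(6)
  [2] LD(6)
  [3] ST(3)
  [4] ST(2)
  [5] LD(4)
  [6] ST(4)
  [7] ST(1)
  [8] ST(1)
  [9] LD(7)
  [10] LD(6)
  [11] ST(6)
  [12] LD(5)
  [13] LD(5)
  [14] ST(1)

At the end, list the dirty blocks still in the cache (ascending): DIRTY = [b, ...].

0: W B1 -> L1 miss  d=D]
1: W B6 -> L0 miss  d=D]
2: R B6 -> L0 hit  d=D]
3: W B3 -> L0 miss wb->B6  d=D]
4: W B2 -> L2 miss  d=D]
5: R B4 -> L1 miss wb->B1  d=-]
6: W B4 -> L1 hit  d=D]
7: W B1 -> L1 miss wb->B4  d=D]
8: W B1 -> L1 hit  d=D]
9: R B7 -> L1 miss wb->B1  d=-]
10: R B6 -> L0 miss wb->B3  d=-]
11: W B6 -> L0 hit  d=D]
12: R B5 -> L2 miss wb->B2  d=-]
13: R B5 -> L2 hit  d=-]
14: W B1 -> L1 miss  d=D]

DIRTY = [1, 6]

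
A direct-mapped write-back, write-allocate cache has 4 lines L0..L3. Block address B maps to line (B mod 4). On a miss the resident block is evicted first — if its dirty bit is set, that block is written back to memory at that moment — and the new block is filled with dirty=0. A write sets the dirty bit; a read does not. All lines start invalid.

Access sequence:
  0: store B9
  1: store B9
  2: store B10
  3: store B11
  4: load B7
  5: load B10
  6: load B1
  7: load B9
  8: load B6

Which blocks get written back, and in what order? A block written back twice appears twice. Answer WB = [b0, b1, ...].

WB = [11, 9, 10]

  0 | W B9 → L1 miss [D]
  1 | W B9 → L1 hit [D]
  2 | W B10 → L2 miss [D]
  3 | W B11 → L3 miss [D]
  4 | R B7 → L3 miss wb→B11 [-]
  5 | R B10 → L2 hit [D]
  6 | R B1 → L1 miss wb→B9 [-]
  7 | R B9 → L1 miss [-]
  8 | R B6 → L2 miss wb→B10 [-]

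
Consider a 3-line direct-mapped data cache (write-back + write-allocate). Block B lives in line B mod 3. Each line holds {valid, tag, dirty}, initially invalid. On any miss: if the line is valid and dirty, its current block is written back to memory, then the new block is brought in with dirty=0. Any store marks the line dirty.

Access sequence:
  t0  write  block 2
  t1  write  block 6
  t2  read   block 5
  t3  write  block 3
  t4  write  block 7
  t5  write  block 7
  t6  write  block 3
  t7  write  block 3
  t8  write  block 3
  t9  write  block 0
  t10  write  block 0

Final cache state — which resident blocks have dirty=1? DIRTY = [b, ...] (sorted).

  0 | W B2 → L2 miss [D]
  1 | W B6 → L0 miss [D]
  2 | R B5 → L2 miss wb→B2 [-]
  3 | W B3 → L0 miss wb→B6 [D]
  4 | W B7 → L1 miss [D]
  5 | W B7 → L1 hit [D]
  6 | W B3 → L0 hit [D]
  7 | W B3 → L0 hit [D]
  8 | W B3 → L0 hit [D]
  9 | W B0 → L0 miss wb→B3 [D]
  10 | W B0 → L0 hit [D]

DIRTY = [0, 7]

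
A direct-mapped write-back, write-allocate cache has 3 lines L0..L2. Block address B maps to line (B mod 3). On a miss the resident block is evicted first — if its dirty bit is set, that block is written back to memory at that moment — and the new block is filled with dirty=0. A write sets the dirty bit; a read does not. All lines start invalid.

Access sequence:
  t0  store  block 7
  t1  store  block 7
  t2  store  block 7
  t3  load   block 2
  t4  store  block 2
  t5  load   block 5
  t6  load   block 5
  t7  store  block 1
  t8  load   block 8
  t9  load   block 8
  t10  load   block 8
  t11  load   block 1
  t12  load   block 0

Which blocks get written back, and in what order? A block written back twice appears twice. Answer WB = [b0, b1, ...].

WB = [2, 7]

0: W B7 → L1 miss [D]
1: W B7 → L1 hit [D]
2: W B7 → L1 hit [D]
3: R B2 → L2 miss [-]
4: W B2 → L2 hit [D]
5: R B5 → L2 miss wb→B2 [-]
6: R B5 → L2 hit [-]
7: W B1 → L1 miss wb→B7 [D]
8: R B8 → L2 miss [-]
9: R B8 → L2 hit [-]
10: R B8 → L2 hit [-]
11: R B1 → L1 hit [D]
12: R B0 → L0 miss [-]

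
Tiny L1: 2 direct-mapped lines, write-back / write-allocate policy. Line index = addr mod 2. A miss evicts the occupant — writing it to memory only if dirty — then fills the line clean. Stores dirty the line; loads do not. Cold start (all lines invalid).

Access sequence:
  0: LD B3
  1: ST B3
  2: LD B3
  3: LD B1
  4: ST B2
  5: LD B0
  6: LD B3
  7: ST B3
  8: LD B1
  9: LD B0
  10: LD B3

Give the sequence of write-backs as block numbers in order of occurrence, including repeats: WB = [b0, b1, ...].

0: R B3 → L1 miss [-]
1: W B3 → L1 hit [D]
2: R B3 → L1 hit [D]
3: R B1 → L1 miss wb→B3 [-]
4: W B2 → L0 miss [D]
5: R B0 → L0 miss wb→B2 [-]
6: R B3 → L1 miss [-]
7: W B3 → L1 hit [D]
8: R B1 → L1 miss wb→B3 [-]
9: R B0 → L0 hit [-]
10: R B3 → L1 miss [-]

WB = [3, 2, 3]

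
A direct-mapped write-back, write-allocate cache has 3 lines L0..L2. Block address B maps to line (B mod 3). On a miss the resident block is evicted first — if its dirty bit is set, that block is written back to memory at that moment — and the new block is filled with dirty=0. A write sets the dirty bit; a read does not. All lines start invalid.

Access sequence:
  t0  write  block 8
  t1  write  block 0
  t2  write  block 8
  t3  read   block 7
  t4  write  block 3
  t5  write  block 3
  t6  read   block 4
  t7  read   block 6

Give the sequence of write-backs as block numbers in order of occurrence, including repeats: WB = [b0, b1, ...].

WB = [0, 3]

0: W B8 -> L2 miss  d=D]
1: W B0 -> L0 miss  d=D]
2: W B8 -> L2 hit  d=D]
3: R B7 -> L1 miss  d=-]
4: W B3 -> L0 miss wb->B0  d=D]
5: W B3 -> L0 hit  d=D]
6: R B4 -> L1 miss  d=-]
7: R B6 -> L0 miss wb->B3  d=-]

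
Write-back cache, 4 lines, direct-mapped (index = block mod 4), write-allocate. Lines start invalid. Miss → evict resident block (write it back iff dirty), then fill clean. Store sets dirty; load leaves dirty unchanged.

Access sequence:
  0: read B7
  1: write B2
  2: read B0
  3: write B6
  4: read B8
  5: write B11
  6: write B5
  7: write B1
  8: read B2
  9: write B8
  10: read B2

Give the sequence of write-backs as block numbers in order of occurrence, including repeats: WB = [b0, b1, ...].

0: R B7 → L3 miss [-]
1: W B2 → L2 miss [D]
2: R B0 → L0 miss [-]
3: W B6 → L2 miss wb→B2 [D]
4: R B8 → L0 miss [-]
5: W B11 → L3 miss [D]
6: W B5 → L1 miss [D]
7: W B1 → L1 miss wb→B5 [D]
8: R B2 → L2 miss wb→B6 [-]
9: W B8 → L0 hit [D]
10: R B2 → L2 hit [-]

WB = [2, 5, 6]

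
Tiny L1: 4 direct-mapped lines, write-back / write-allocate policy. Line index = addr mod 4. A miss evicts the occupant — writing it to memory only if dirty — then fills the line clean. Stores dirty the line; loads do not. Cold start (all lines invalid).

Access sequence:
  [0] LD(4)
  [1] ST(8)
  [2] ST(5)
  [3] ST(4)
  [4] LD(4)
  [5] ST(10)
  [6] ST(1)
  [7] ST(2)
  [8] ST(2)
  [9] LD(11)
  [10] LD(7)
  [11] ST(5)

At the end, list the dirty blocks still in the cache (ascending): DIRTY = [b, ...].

0: R B4 → L0 miss [-]
1: W B8 → L0 miss [D]
2: W B5 → L1 miss [D]
3: W B4 → L0 miss wb→B8 [D]
4: R B4 → L0 hit [D]
5: W B10 → L2 miss [D]
6: W B1 → L1 miss wb→B5 [D]
7: W B2 → L2 miss wb→B10 [D]
8: W B2 → L2 hit [D]
9: R B11 → L3 miss [-]
10: R B7 → L3 miss [-]
11: W B5 → L1 miss wb→B1 [D]

DIRTY = [2, 4, 5]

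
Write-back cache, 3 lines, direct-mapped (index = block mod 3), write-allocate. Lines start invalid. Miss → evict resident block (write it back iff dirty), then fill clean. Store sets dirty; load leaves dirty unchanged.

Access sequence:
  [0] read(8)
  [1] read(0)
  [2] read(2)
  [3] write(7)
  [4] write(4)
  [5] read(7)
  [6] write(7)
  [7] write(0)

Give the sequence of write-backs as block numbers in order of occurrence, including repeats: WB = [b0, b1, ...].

0: R B8 → L2 miss [-]
1: R B0 → L0 miss [-]
2: R B2 → L2 miss [-]
3: W B7 → L1 miss [D]
4: W B4 → L1 miss wb→B7 [D]
5: R B7 → L1 miss wb→B4 [-]
6: W B7 → L1 hit [D]
7: W B0 → L0 hit [D]

WB = [7, 4]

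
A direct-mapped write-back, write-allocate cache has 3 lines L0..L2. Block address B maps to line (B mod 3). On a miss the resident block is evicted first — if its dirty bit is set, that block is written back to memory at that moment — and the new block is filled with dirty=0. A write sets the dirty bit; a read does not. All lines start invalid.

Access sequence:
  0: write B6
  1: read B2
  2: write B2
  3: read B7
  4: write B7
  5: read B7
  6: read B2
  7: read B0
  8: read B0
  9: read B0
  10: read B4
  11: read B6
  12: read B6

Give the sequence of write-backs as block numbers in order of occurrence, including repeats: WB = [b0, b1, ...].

WB = [6, 7]

  0 | W B6 → L0 miss [D]
  1 | R B2 → L2 miss [-]
  2 | W B2 → L2 hit [D]
  3 | R B7 → L1 miss [-]
  4 | W B7 → L1 hit [D]
  5 | R B7 → L1 hit [D]
  6 | R B2 → L2 hit [D]
  7 | R B0 → L0 miss wb→B6 [-]
  8 | R B0 → L0 hit [-]
  9 | R B0 → L0 hit [-]
  10 | R B4 → L1 miss wb→B7 [-]
  11 | R B6 → L0 miss [-]
  12 | R B6 → L0 hit [-]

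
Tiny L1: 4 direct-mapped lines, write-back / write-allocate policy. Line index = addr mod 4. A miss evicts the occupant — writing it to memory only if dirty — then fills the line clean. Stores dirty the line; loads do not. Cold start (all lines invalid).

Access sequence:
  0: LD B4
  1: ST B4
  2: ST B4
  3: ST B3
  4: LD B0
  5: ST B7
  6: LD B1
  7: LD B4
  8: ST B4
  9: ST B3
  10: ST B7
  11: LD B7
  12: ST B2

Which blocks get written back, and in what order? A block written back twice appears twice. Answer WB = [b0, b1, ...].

0: R B4 -> L0 miss  d=-]
1: W B4 -> L0 hit  d=D]
2: W B4 -> L0 hit  d=D]
3: W B3 -> L3 miss  d=D]
4: R B0 -> L0 miss wb->B4  d=-]
5: W B7 -> L3 miss wb->B3  d=D]
6: R B1 -> L1 miss  d=-]
7: R B4 -> L0 miss  d=-]
8: W B4 -> L0 hit  d=D]
9: W B3 -> L3 miss wb->B7  d=D]
10: W B7 -> L3 miss wb->B3  d=D]
11: R B7 -> L3 hit  d=D]
12: W B2 -> L2 miss  d=D]

WB = [4, 3, 7, 3]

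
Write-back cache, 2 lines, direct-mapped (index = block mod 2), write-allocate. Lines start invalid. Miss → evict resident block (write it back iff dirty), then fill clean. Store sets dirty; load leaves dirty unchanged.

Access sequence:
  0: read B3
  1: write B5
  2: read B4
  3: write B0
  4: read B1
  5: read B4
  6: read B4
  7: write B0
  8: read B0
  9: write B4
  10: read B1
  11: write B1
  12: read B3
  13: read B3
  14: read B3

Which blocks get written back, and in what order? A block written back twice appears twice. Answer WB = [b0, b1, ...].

WB = [5, 0, 0, 1]

0: R B3 -> L1 miss  d=-]
1: W B5 -> L1 miss  d=D]
2: R B4 -> L0 miss  d=-]
3: W B0 -> L0 miss  d=D]
4: R B1 -> L1 miss wb->B5  d=-]
5: R B4 -> L0 miss wb->B0  d=-]
6: R B4 -> L0 hit  d=-]
7: W B0 -> L0 miss  d=D]
8: R B0 -> L0 hit  d=D]
9: W B4 -> L0 miss wb->B0  d=D]
10: R B1 -> L1 hit  d=-]
11: W B1 -> L1 hit  d=D]
12: R B3 -> L1 miss wb->B1  d=-]
13: R B3 -> L1 hit  d=-]
14: R B3 -> L1 hit  d=-]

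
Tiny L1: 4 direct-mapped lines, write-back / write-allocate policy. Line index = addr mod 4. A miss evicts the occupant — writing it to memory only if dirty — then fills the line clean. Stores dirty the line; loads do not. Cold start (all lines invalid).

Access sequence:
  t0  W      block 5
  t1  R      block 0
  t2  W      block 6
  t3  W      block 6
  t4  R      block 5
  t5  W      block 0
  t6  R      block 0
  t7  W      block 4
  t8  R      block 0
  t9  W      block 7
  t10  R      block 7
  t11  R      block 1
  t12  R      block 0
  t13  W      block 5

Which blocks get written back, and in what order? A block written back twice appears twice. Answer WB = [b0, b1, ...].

  0 | W B5 → L1 miss [D]
  1 | R B0 → L0 miss [-]
  2 | W B6 → L2 miss [D]
  3 | W B6 → L2 hit [D]
  4 | R B5 → L1 hit [D]
  5 | W B0 → L0 hit [D]
  6 | R B0 → L0 hit [D]
  7 | W B4 → L0 miss wb→B0 [D]
  8 | R B0 → L0 miss wb→B4 [-]
  9 | W B7 → L3 miss [D]
  10 | R B7 → L3 hit [D]
  11 | R B1 → L1 miss wb→B5 [-]
  12 | R B0 → L0 hit [-]
  13 | W B5 → L1 miss [D]

WB = [0, 4, 5]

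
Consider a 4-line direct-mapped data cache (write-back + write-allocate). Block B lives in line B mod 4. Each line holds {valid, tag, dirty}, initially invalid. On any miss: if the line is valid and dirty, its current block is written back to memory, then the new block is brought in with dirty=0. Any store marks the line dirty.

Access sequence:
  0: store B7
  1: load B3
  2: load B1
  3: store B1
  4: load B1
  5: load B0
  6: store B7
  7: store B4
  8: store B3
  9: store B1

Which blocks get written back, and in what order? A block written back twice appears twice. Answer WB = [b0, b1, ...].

  0 | W B7 → L3 miss [D]
  1 | R B3 → L3 miss wb→B7 [-]
  2 | R B1 → L1 miss [-]
  3 | W B1 → L1 hit [D]
  4 | R B1 → L1 hit [D]
  5 | R B0 → L0 miss [-]
  6 | W B7 → L3 miss [D]
  7 | W B4 → L0 miss [D]
  8 | W B3 → L3 miss wb→B7 [D]
  9 | W B1 → L1 hit [D]

WB = [7, 7]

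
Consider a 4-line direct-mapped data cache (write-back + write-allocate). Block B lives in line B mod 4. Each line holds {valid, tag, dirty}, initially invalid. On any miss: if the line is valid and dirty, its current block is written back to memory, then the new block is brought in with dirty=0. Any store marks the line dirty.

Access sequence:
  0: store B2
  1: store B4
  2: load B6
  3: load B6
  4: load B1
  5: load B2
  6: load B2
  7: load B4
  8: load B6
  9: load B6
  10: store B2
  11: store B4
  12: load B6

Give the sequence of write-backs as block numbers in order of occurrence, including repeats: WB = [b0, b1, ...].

0: W B2 → L2 miss [D]
1: W B4 → L0 miss [D]
2: R B6 → L2 miss wb→B2 [-]
3: R B6 → L2 hit [-]
4: R B1 → L1 miss [-]
5: R B2 → L2 miss [-]
6: R B2 → L2 hit [-]
7: R B4 → L0 hit [D]
8: R B6 → L2 miss [-]
9: R B6 → L2 hit [-]
10: W B2 → L2 miss [D]
11: W B4 → L0 hit [D]
12: R B6 → L2 miss wb→B2 [-]

WB = [2, 2]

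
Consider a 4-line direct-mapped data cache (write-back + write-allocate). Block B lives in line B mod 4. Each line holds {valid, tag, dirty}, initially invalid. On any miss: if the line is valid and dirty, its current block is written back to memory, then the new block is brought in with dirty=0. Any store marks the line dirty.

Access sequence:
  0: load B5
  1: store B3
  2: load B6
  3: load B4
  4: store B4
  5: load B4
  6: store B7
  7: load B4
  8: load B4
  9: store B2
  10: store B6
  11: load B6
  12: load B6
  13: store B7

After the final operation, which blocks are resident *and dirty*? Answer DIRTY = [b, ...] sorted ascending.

DIRTY = [4, 6, 7]

  0 | R B5 → L1 miss [-]
  1 | W B3 → L3 miss [D]
  2 | R B6 → L2 miss [-]
  3 | R B4 → L0 miss [-]
  4 | W B4 → L0 hit [D]
  5 | R B4 → L0 hit [D]
  6 | W B7 → L3 miss wb→B3 [D]
  7 | R B4 → L0 hit [D]
  8 | R B4 → L0 hit [D]
  9 | W B2 → L2 miss [D]
  10 | W B6 → L2 miss wb→B2 [D]
  11 | R B6 → L2 hit [D]
  12 | R B6 → L2 hit [D]
  13 | W B7 → L3 hit [D]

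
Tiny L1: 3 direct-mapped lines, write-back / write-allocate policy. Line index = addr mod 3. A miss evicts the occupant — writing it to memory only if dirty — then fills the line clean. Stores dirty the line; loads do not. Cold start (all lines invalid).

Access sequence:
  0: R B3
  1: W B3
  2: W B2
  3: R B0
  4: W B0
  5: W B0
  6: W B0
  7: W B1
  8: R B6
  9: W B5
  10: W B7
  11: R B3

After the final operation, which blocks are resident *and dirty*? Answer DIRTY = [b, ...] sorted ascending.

DIRTY = [5, 7]

  0 | R B3 → L0 miss [-]
  1 | W B3 → L0 hit [D]
  2 | W B2 → L2 miss [D]
  3 | R B0 → L0 miss wb→B3 [-]
  4 | W B0 → L0 hit [D]
  5 | W B0 → L0 hit [D]
  6 | W B0 → L0 hit [D]
  7 | W B1 → L1 miss [D]
  8 | R B6 → L0 miss wb→B0 [-]
  9 | W B5 → L2 miss wb→B2 [D]
  10 | W B7 → L1 miss wb→B1 [D]
  11 | R B3 → L0 miss [-]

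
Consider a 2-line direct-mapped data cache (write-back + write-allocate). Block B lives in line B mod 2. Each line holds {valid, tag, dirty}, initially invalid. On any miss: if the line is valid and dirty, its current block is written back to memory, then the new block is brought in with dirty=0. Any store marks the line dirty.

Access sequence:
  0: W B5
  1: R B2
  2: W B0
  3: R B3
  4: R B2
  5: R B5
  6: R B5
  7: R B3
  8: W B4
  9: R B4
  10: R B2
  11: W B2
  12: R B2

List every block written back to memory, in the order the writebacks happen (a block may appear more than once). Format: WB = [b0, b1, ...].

WB = [5, 0, 4]

0: W B5 -> L1 miss  d=D]
1: R B2 -> L0 miss  d=-]
2: W B0 -> L0 miss  d=D]
3: R B3 -> L1 miss wb->B5  d=-]
4: R B2 -> L0 miss wb->B0  d=-]
5: R B5 -> L1 miss  d=-]
6: R B5 -> L1 hit  d=-]
7: R B3 -> L1 miss  d=-]
8: W B4 -> L0 miss  d=D]
9: R B4 -> L0 hit  d=D]
10: R B2 -> L0 miss wb->B4  d=-]
11: W B2 -> L0 hit  d=D]
12: R B2 -> L0 hit  d=D]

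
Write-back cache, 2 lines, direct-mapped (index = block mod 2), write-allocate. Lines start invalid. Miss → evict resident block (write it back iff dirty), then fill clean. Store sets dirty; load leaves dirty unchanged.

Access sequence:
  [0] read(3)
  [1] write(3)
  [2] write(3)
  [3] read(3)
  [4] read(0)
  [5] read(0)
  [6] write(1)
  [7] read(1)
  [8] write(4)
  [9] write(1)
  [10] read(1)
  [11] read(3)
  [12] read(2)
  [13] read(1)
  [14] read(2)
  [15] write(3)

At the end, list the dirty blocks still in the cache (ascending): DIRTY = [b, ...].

  0 | R B3 → L1 miss [-]
  1 | W B3 → L1 hit [D]
  2 | W B3 → L1 hit [D]
  3 | R B3 → L1 hit [D]
  4 | R B0 → L0 miss [-]
  5 | R B0 → L0 hit [-]
  6 | W B1 → L1 miss wb→B3 [D]
  7 | R B1 → L1 hit [D]
  8 | W B4 → L0 miss [D]
  9 | W B1 → L1 hit [D]
  10 | R B1 → L1 hit [D]
  11 | R B3 → L1 miss wb→B1 [-]
  12 | R B2 → L0 miss wb→B4 [-]
  13 | R B1 → L1 miss [-]
  14 | R B2 → L0 hit [-]
  15 | W B3 → L1 miss [D]

DIRTY = [3]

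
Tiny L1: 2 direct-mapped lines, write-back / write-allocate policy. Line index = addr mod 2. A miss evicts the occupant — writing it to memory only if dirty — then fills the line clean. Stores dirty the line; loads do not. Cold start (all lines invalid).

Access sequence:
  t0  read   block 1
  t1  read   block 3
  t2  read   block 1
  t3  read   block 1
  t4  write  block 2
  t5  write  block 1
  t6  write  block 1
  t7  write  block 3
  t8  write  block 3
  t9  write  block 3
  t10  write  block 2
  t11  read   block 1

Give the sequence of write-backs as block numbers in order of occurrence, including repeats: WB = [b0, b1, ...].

WB = [1, 3]

  0 | R B1 → L1 miss [-]
  1 | R B3 → L1 miss [-]
  2 | R B1 → L1 miss [-]
  3 | R B1 → L1 hit [-]
  4 | W B2 → L0 miss [D]
  5 | W B1 → L1 hit [D]
  6 | W B1 → L1 hit [D]
  7 | W B3 → L1 miss wb→B1 [D]
  8 | W B3 → L1 hit [D]
  9 | W B3 → L1 hit [D]
  10 | W B2 → L0 hit [D]
  11 | R B1 → L1 miss wb→B3 [-]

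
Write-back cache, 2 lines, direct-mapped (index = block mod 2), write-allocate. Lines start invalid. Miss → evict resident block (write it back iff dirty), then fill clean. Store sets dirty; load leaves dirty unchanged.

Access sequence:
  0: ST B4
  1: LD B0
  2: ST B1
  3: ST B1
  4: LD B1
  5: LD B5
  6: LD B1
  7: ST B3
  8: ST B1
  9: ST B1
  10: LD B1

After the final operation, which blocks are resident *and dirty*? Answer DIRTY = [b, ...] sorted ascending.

DIRTY = [1]

0: W B4 -> L0 miss  d=D]
1: R B0 -> L0 miss wb->B4  d=-]
2: W B1 -> L1 miss  d=D]
3: W B1 -> L1 hit  d=D]
4: R B1 -> L1 hit  d=D]
5: R B5 -> L1 miss wb->B1  d=-]
6: R B1 -> L1 miss  d=-]
7: W B3 -> L1 miss  d=D]
8: W B1 -> L1 miss wb->B3  d=D]
9: W B1 -> L1 hit  d=D]
10: R B1 -> L1 hit  d=D]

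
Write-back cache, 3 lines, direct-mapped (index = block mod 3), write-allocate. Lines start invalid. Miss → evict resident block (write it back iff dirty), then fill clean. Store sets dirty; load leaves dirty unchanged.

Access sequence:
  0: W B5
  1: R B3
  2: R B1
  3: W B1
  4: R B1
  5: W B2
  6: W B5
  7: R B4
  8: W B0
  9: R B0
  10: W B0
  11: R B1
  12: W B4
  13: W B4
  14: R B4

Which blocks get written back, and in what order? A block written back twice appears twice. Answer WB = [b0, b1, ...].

0: W B5 -> L2 miss  d=D]
1: R B3 -> L0 miss  d=-]
2: R B1 -> L1 miss  d=-]
3: W B1 -> L1 hit  d=D]
4: R B1 -> L1 hit  d=D]
5: W B2 -> L2 miss wb->B5  d=D]
6: W B5 -> L2 miss wb->B2  d=D]
7: R B4 -> L1 miss wb->B1  d=-]
8: W B0 -> L0 miss  d=D]
9: R B0 -> L0 hit  d=D]
10: W B0 -> L0 hit  d=D]
11: R B1 -> L1 miss  d=-]
12: W B4 -> L1 miss  d=D]
13: W B4 -> L1 hit  d=D]
14: R B4 -> L1 hit  d=D]

WB = [5, 2, 1]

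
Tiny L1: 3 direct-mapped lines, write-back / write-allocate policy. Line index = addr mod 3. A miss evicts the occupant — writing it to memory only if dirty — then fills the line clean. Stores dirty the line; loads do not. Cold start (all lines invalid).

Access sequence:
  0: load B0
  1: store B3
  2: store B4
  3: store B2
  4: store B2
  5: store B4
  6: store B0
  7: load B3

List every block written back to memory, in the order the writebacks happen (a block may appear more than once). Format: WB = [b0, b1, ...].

WB = [3, 0]

0: R B0 -> L0 miss  d=-]
1: W B3 -> L0 miss  d=D]
2: W B4 -> L1 miss  d=D]
3: W B2 -> L2 miss  d=D]
4: W B2 -> L2 hit  d=D]
5: W B4 -> L1 hit  d=D]
6: W B0 -> L0 miss wb->B3  d=D]
7: R B3 -> L0 miss wb->B0  d=-]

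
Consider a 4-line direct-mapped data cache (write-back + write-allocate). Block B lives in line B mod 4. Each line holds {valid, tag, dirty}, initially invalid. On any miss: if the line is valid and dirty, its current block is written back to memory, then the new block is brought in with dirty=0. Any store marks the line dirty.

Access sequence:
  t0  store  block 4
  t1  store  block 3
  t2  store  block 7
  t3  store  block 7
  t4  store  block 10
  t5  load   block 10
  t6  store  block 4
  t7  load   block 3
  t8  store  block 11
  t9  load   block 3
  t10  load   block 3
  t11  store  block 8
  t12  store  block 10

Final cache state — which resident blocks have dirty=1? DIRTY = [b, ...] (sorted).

0: W B4 → L0 miss [D]
1: W B3 → L3 miss [D]
2: W B7 → L3 miss wb→B3 [D]
3: W B7 → L3 hit [D]
4: W B10 → L2 miss [D]
5: R B10 → L2 hit [D]
6: W B4 → L0 hit [D]
7: R B3 → L3 miss wb→B7 [-]
8: W B11 → L3 miss [D]
9: R B3 → L3 miss wb→B11 [-]
10: R B3 → L3 hit [-]
11: W B8 → L0 miss wb→B4 [D]
12: W B10 → L2 hit [D]

DIRTY = [8, 10]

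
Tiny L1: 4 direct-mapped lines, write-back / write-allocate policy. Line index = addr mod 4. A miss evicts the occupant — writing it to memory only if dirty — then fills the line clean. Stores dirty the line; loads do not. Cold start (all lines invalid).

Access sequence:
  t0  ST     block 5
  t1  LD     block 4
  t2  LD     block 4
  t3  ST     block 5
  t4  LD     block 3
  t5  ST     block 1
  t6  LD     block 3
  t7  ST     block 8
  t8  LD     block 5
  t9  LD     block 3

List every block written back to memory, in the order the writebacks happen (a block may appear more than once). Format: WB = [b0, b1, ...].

WB = [5, 1]

0: W B5 → L1 miss [D]
1: R B4 → L0 miss [-]
2: R B4 → L0 hit [-]
3: W B5 → L1 hit [D]
4: R B3 → L3 miss [-]
5: W B1 → L1 miss wb→B5 [D]
6: R B3 → L3 hit [-]
7: W B8 → L0 miss [D]
8: R B5 → L1 miss wb→B1 [-]
9: R B3 → L3 hit [-]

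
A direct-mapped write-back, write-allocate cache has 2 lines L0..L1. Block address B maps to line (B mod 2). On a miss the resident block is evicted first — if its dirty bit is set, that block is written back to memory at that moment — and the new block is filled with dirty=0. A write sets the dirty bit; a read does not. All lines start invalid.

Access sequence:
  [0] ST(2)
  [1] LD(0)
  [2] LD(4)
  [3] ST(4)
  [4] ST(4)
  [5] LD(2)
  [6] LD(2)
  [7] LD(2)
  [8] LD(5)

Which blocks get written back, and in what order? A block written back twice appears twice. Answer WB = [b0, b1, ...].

WB = [2, 4]

0: W B2 → L0 miss [D]
1: R B0 → L0 miss wb→B2 [-]
2: R B4 → L0 miss [-]
3: W B4 → L0 hit [D]
4: W B4 → L0 hit [D]
5: R B2 → L0 miss wb→B4 [-]
6: R B2 → L0 hit [-]
7: R B2 → L0 hit [-]
8: R B5 → L1 miss [-]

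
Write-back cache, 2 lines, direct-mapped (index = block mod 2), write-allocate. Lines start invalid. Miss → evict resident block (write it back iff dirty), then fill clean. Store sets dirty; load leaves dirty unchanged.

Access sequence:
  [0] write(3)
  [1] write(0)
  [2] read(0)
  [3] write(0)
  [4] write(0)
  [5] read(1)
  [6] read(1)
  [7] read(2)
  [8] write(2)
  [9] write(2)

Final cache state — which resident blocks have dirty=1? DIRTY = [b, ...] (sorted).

DIRTY = [2]

  0 | W B3 → L1 miss [D]
  1 | W B0 → L0 miss [D]
  2 | R B0 → L0 hit [D]
  3 | W B0 → L0 hit [D]
  4 | W B0 → L0 hit [D]
  5 | R B1 → L1 miss wb→B3 [-]
  6 | R B1 → L1 hit [-]
  7 | R B2 → L0 miss wb→B0 [-]
  8 | W B2 → L0 hit [D]
  9 | W B2 → L0 hit [D]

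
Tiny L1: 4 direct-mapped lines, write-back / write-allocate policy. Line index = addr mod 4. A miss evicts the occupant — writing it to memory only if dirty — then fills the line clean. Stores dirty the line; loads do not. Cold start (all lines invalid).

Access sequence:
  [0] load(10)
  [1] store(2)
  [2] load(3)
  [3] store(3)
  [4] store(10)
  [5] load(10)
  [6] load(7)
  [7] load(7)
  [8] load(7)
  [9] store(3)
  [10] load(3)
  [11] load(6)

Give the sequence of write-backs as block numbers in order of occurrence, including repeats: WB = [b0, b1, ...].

WB = [2, 3, 10]

  0 | R B10 → L2 miss [-]
  1 | W B2 → L2 miss [D]
  2 | R B3 → L3 miss [-]
  3 | W B3 → L3 hit [D]
  4 | W B10 → L2 miss wb→B2 [D]
  5 | R B10 → L2 hit [D]
  6 | R B7 → L3 miss wb→B3 [-]
  7 | R B7 → L3 hit [-]
  8 | R B7 → L3 hit [-]
  9 | W B3 → L3 miss [D]
  10 | R B3 → L3 hit [D]
  11 | R B6 → L2 miss wb→B10 [-]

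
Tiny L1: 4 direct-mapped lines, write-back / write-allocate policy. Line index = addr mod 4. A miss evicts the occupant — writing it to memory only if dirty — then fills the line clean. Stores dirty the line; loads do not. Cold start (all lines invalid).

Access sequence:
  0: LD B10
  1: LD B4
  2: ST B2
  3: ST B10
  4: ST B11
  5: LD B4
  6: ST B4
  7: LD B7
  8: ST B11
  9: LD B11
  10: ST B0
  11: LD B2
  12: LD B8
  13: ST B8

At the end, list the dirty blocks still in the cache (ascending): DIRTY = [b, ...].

DIRTY = [8, 11]

0: R B10 -> L2 miss  d=-]
1: R B4 -> L0 miss  d=-]
2: W B2 -> L2 miss  d=D]
3: W B10 -> L2 miss wb->B2  d=D]
4: W B11 -> L3 miss  d=D]
5: R B4 -> L0 hit  d=-]
6: W B4 -> L0 hit  d=D]
7: R B7 -> L3 miss wb->B11  d=-]
8: W B11 -> L3 miss  d=D]
9: R B11 -> L3 hit  d=D]
10: W B0 -> L0 miss wb->B4  d=D]
11: R B2 -> L2 miss wb->B10  d=-]
12: R B8 -> L0 miss wb->B0  d=-]
13: W B8 -> L0 hit  d=D]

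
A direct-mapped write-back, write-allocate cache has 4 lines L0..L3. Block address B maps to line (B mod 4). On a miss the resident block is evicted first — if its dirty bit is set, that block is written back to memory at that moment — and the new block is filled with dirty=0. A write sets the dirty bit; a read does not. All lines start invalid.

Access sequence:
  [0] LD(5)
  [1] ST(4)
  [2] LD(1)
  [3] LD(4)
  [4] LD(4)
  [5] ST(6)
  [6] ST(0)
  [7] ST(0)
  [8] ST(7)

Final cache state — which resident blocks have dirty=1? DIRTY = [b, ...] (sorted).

DIRTY = [0, 6, 7]

0: R B5 -> L1 miss  d=-]
1: W B4 -> L0 miss  d=D]
2: R B1 -> L1 miss  d=-]
3: R B4 -> L0 hit  d=D]
4: R B4 -> L0 hit  d=D]
5: W B6 -> L2 miss  d=D]
6: W B0 -> L0 miss wb->B4  d=D]
7: W B0 -> L0 hit  d=D]
8: W B7 -> L3 miss  d=D]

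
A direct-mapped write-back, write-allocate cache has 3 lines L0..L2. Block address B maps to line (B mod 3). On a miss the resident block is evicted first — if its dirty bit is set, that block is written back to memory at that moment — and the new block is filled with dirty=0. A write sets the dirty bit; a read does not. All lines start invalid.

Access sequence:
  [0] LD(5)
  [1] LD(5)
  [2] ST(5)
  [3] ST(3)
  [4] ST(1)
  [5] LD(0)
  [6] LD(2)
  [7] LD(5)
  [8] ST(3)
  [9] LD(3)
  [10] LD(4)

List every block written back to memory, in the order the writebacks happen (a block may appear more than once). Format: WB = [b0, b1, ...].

WB = [3, 5, 1]

0: R B5 → L2 miss [-]
1: R B5 → L2 hit [-]
2: W B5 → L2 hit [D]
3: W B3 → L0 miss [D]
4: W B1 → L1 miss [D]
5: R B0 → L0 miss wb→B3 [-]
6: R B2 → L2 miss wb→B5 [-]
7: R B5 → L2 miss [-]
8: W B3 → L0 miss [D]
9: R B3 → L0 hit [D]
10: R B4 → L1 miss wb→B1 [-]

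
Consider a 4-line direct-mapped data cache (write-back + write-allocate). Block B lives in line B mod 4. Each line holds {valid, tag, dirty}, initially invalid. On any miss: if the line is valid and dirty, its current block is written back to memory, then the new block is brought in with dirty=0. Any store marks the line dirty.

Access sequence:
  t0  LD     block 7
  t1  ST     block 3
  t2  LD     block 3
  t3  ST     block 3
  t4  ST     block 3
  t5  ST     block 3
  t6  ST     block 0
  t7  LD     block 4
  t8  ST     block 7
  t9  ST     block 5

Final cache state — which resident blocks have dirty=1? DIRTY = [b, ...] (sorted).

0: R B7 -> L3 miss  d=-]
1: W B3 -> L3 miss  d=D]
2: R B3 -> L3 hit  d=D]
3: W B3 -> L3 hit  d=D]
4: W B3 -> L3 hit  d=D]
5: W B3 -> L3 hit  d=D]
6: W B0 -> L0 miss  d=D]
7: R B4 -> L0 miss wb->B0  d=-]
8: W B7 -> L3 miss wb->B3  d=D]
9: W B5 -> L1 miss  d=D]

DIRTY = [5, 7]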